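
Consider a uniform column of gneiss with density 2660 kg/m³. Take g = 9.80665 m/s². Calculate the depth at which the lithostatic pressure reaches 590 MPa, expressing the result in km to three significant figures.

22.6 km

h = P/(ρg) = 590 MPa / (2660 kg/m³ × 9.80665 m/s²) = 5.900×10^8 Pa / 26086 Pa/m = 22618 m
= 22.618 km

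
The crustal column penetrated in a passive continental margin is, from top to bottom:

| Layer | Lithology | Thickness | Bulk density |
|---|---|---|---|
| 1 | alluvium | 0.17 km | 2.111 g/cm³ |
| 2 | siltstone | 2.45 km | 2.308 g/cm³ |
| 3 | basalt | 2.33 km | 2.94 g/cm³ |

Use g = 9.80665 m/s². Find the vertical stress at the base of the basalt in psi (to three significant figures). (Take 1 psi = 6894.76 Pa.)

alluvium: 2111 kg/m³ × 9.80665 m/s² × 170 m = 3.519×10^6 Pa = 510.4 psi
siltstone: 2308 kg/m³ × 9.80665 m/s² × 2450 m = 5.545×10^7 Pa = 8043 psi
basalt: 2940 kg/m³ × 9.80665 m/s² × 2330 m = 6.718×10^7 Pa = 9743 psi
Total = 510.4 + 8043 + 9743 = 18296 psi

18300 psi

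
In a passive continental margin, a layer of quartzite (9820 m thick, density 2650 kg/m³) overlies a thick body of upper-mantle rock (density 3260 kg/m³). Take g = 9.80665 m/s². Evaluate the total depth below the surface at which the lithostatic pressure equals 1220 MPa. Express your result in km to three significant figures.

40.0 km

Pressure at base of upper layers: 2650×9.80665×9820 = 2.552×10^8 Pa = 255.2 MPa
Remaining pressure to be supplied by upper-mantle rock: 1.220×10^9 − 2.552×10^8 = 9.648×10^8 Pa
Additional depth in upper-mantle rock = 9.648×10^8 Pa / (3260 kg/m³ × 9.80665 m/s²) = 30179 m
Total depth = 9820 m + 30179 m = 39999 m
= 39.999 km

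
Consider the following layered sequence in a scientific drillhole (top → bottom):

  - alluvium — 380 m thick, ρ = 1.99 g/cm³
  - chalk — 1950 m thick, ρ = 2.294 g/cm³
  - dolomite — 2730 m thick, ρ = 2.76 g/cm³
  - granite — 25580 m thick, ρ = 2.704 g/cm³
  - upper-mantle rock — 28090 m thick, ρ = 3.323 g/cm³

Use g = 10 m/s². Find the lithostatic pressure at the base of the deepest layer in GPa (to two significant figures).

1.8 GPa

alluvium: 1990 kg/m³ × 10 m/s² × 380 m = 7.562×10^6 Pa = 7.562×10^-3 GPa
chalk: 2294 kg/m³ × 10 m/s² × 1950 m = 4.473×10^7 Pa = 0.04473 GPa
dolomite: 2760 kg/m³ × 10 m/s² × 2730 m = 7.535×10^7 Pa = 0.07535 GPa
granite: 2704 kg/m³ × 10 m/s² × 25580 m = 6.917×10^8 Pa = 0.6917 GPa
upper-mantle rock: 3323 kg/m³ × 10 m/s² × 28090 m = 9.334×10^8 Pa = 0.9334 GPa
Total = 7.562×10^-3 + 0.04473 + 0.07535 + 0.6917 + 0.9334 = 1.7528 GPa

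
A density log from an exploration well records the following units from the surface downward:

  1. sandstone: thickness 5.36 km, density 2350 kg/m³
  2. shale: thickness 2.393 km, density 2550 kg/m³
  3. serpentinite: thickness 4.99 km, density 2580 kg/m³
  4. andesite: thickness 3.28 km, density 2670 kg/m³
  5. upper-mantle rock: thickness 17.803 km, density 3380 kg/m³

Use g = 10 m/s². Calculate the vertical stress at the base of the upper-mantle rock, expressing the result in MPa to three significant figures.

1010 MPa

sandstone: 2350 kg/m³ × 10 m/s² × 5360 m = 1.260×10^8 Pa = 126.0 MPa
shale: 2550 kg/m³ × 10 m/s² × 2393 m = 6.102×10^7 Pa = 61.02 MPa
serpentinite: 2580 kg/m³ × 10 m/s² × 4990 m = 1.287×10^8 Pa = 128.7 MPa
andesite: 2670 kg/m³ × 10 m/s² × 3280 m = 8.758×10^7 Pa = 87.58 MPa
upper-mantle rock: 3380 kg/m³ × 10 m/s² × 17803 m = 6.017×10^8 Pa = 601.7 MPa
Total = 126.0 + 61.02 + 128.7 + 87.58 + 601.7 = 1005.0 MPa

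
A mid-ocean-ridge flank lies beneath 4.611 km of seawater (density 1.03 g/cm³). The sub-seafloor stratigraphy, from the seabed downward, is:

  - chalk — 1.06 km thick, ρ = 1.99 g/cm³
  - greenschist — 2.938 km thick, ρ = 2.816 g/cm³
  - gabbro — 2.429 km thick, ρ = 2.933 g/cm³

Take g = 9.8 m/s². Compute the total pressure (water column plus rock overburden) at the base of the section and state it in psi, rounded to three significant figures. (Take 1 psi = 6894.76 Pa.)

31600 psi

seawater: 1030 kg/m³ × 9.8 m/s² × 4611 m = 4.654×10^7 Pa = 6751 psi
chalk: 1990 kg/m³ × 9.8 m/s² × 1060 m = 2.067×10^7 Pa = 2998 psi
greenschist: 2816 kg/m³ × 9.8 m/s² × 2938 m = 8.108×10^7 Pa = 11760 psi
gabbro: 2933 kg/m³ × 9.8 m/s² × 2429 m = 6.982×10^7 Pa = 10126 psi
Total = 6751 + 2998 + 11760 + 10126 = 31635 psi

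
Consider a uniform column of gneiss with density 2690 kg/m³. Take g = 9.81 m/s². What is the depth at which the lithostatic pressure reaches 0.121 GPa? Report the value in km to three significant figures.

h = P/(ρg) = 0.121 GPa / (2690 kg/m³ × 9.81 m/s²) = 1.210×10^8 Pa / 26389 Pa/m = 4585.3 m
= 4.5853 km

4.59 km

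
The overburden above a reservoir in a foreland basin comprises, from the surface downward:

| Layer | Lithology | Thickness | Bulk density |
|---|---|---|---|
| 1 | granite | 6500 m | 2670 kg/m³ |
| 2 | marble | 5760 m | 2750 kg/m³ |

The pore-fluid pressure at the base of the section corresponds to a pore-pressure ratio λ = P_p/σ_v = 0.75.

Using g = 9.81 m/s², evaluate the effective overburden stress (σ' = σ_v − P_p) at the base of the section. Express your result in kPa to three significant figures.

Overburden (lithostatic) stress σ_v:
granite: 2670 kg/m³ × 9.81 m/s² × 6500 m = 1.703×10^8 Pa = 170.3 MPa
marble: 2750 kg/m³ × 9.81 m/s² × 5760 m = 1.554×10^8 Pa = 155.4 MPa
Total = 170.3 + 155.4 = 325.64 MPa
Pore pressure P_p = λ·σ_v = 0.75 × 325.6 MPa = 244.2 MPa
Effective stress σ' = σ_v − P_p = 325.6 − 244.2 = 81.411 MPa = 81411 kPa

81400 kPa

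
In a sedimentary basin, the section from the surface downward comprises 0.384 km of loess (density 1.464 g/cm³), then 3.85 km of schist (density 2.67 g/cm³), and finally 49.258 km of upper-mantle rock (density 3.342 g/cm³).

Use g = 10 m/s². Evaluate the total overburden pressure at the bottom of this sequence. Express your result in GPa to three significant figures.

1.75 GPa

loess: 1464 kg/m³ × 10 m/s² × 384 m = 5.622×10^6 Pa = 5.622×10^-3 GPa
schist: 2670 kg/m³ × 10 m/s² × 3850 m = 1.028×10^8 Pa = 0.1028 GPa
upper-mantle rock: 3342 kg/m³ × 10 m/s² × 49258 m = 1.646×10^9 Pa = 1.646 GPa
Total = 5.622×10^-3 + 0.1028 + 1.646 = 1.7546 GPa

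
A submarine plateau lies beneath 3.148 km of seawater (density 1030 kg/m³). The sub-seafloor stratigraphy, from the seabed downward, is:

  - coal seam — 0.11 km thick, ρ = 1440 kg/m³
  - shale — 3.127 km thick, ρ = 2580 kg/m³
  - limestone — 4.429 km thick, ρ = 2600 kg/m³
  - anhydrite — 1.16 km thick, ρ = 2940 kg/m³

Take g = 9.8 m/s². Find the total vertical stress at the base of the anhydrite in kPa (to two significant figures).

seawater: 1030 kg/m³ × 9.8 m/s² × 3148 m = 3.178×10^7 Pa = 31776 kPa
coal seam: 1440 kg/m³ × 9.8 m/s² × 110 m = 1.552×10^6 Pa = 1552 kPa
shale: 2580 kg/m³ × 9.8 m/s² × 3127 m = 7.906×10^7 Pa = 79063 kPa
limestone: 2600 kg/m³ × 9.8 m/s² × 4429 m = 1.129×10^8 Pa = 1.129×10^5 kPa
anhydrite: 2940 kg/m³ × 9.8 m/s² × 1160 m = 3.342×10^7 Pa = 33422 kPa
Total = 31776 + 1552 + 79063 + 1.129×10^5 + 33422 = 2.5866×10^5 kPa

260000 kPa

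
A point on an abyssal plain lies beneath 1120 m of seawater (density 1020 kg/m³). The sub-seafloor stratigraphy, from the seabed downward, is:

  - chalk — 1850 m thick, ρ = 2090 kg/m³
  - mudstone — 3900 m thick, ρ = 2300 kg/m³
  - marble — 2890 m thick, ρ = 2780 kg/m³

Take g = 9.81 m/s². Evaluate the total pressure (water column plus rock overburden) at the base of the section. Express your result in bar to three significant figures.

seawater: 1020 kg/m³ × 9.81 m/s² × 1120 m = 1.121×10^7 Pa = 112.1 bar
chalk: 2090 kg/m³ × 9.81 m/s² × 1850 m = 3.793×10^7 Pa = 379.3 bar
mudstone: 2300 kg/m³ × 9.81 m/s² × 3900 m = 8.800×10^7 Pa = 880.0 bar
marble: 2780 kg/m³ × 9.81 m/s² × 2890 m = 7.882×10^7 Pa = 788.2 bar
Total = 112.1 + 379.3 + 880.0 + 788.2 = 2159.5 bar

2160 bar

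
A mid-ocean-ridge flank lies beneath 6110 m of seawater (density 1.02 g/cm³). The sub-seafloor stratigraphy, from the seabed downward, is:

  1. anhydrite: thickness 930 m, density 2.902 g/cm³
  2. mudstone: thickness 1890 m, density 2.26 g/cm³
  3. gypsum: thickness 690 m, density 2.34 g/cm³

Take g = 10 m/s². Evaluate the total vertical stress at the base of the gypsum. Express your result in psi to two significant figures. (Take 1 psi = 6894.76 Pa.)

21000 psi

seawater: 1020 kg/m³ × 10 m/s² × 6110 m = 6.232×10^7 Pa = 9039 psi
anhydrite: 2902 kg/m³ × 10 m/s² × 930 m = 2.699×10^7 Pa = 3914 psi
mudstone: 2260 kg/m³ × 10 m/s² × 1890 m = 4.271×10^7 Pa = 6195 psi
gypsum: 2340 kg/m³ × 10 m/s² × 690 m = 1.615×10^7 Pa = 2342 psi
Total = 9039 + 3914 + 6195 + 2342 = 21490 psi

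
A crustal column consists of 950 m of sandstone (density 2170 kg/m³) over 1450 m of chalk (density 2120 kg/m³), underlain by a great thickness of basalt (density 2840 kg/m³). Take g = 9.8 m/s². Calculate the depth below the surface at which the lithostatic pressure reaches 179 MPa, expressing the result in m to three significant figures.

Pressure at base of upper layers: 2170×9.8×950 + 2120×9.8×1450 = 5.033×10^7 Pa = 50.33 MPa
Remaining pressure to be supplied by basalt: 1.790×10^8 − 5.033×10^7 = 1.287×10^8 Pa
Additional depth in basalt = 1.287×10^8 Pa / (2840 kg/m³ × 9.8 m/s²) = 4623.2 m
Total depth = 2400 m + 4623.2 m = 7023.2 m

7020 m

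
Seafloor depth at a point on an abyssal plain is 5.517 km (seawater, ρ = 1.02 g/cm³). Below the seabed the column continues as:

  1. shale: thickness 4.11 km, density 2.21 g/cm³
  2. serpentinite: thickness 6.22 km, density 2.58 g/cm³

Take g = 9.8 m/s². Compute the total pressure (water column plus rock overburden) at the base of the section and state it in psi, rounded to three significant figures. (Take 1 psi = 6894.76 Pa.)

seawater: 1020 kg/m³ × 9.8 m/s² × 5517 m = 5.515×10^7 Pa = 7999 psi
shale: 2210 kg/m³ × 9.8 m/s² × 4110 m = 8.901×10^7 Pa = 12910 psi
serpentinite: 2580 kg/m³ × 9.8 m/s² × 6220 m = 1.573×10^8 Pa = 22810 psi
Total = 7999 + 12910 + 22810 = 43719 psi

43700 psi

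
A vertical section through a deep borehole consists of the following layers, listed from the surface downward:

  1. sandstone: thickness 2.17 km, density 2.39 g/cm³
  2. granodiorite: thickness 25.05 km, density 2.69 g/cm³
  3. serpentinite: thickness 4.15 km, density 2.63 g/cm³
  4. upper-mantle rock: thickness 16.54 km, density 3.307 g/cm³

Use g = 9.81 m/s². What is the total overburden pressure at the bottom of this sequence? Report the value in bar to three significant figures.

sandstone: 2390 kg/m³ × 9.81 m/s² × 2170 m = 5.088×10^7 Pa = 508.8 bar
granodiorite: 2690 kg/m³ × 9.81 m/s² × 25050 m = 6.610×10^8 Pa = 6610 bar
serpentinite: 2630 kg/m³ × 9.81 m/s² × 4150 m = 1.071×10^8 Pa = 1071 bar
upper-mantle rock: 3307 kg/m³ × 9.81 m/s² × 16540 m = 5.366×10^8 Pa = 5366 bar
Total = 508.8 + 6610 + 1071 + 5366 = 13556 bar

13600 bar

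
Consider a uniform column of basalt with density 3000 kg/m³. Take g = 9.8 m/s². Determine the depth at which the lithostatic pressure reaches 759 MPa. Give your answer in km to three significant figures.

25.8 km

h = P/(ρg) = 759 MPa / (3000 kg/m³ × 9.8 m/s²) = 7.590×10^8 Pa / 29400 Pa/m = 25816 m
= 25.816 km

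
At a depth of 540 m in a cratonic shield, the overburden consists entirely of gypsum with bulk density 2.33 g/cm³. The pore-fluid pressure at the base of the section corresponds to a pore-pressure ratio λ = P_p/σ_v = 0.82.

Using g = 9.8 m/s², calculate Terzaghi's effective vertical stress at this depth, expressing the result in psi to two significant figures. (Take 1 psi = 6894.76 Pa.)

320 psi

Overburden (lithostatic) stress σ_v:
gypsum: 2330 kg/m³ × 9.8 m/s² × 540 m = 1.233×10^7 Pa = 12.33 MPa
Pore pressure P_p = λ·σ_v = 0.82 × 12.33 MPa = 10.11 MPa
Effective stress σ' = σ_v − P_p = 12.33 − 10.11 = 2.2195 MPa = 321.91 psi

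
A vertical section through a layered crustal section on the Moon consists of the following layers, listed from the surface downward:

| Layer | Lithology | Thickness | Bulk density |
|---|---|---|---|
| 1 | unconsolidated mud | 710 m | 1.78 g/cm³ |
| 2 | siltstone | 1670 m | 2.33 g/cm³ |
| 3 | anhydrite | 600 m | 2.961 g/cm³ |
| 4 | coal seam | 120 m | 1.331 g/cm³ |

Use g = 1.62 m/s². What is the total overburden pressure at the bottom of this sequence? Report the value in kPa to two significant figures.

unconsolidated mud: 1780 kg/m³ × 1.62 m/s² × 710 m = 2.047×10^6 Pa = 2047 kPa
siltstone: 2330 kg/m³ × 1.62 m/s² × 1670 m = 6.304×10^6 Pa = 6304 kPa
anhydrite: 2961 kg/m³ × 1.62 m/s² × 600 m = 2.878×10^6 Pa = 2878 kPa
coal seam: 1331 kg/m³ × 1.62 m/s² × 120 m = 2.587×10^5 Pa = 258.7 kPa
Total = 2047 + 6304 + 2878 + 258.7 = 11488 kPa

11000 kPa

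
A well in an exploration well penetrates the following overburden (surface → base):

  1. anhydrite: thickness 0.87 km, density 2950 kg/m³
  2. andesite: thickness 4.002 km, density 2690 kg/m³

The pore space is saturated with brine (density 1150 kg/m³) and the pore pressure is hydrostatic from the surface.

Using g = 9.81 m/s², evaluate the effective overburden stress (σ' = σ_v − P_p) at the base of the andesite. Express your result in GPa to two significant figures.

Overburden (lithostatic) stress σ_v:
anhydrite: 2950 kg/m³ × 9.81 m/s² × 870 m = 2.518×10^7 Pa = 25.18 MPa
andesite: 2690 kg/m³ × 9.81 m/s² × 4002 m = 1.056×10^8 Pa = 105.6 MPa
Total = 25.18 + 105.6 = 130.79 MPa
Pore pressure P_p = 1150 kg/m³ × 9.81 m/s² × 4872 m = 5.496×10^7 Pa = 54.96 MPa
Effective stress σ' = σ_v − P_p = 130.8 − 54.96 = 75.822 MPa = 0.075822 GPa

0.076 GPa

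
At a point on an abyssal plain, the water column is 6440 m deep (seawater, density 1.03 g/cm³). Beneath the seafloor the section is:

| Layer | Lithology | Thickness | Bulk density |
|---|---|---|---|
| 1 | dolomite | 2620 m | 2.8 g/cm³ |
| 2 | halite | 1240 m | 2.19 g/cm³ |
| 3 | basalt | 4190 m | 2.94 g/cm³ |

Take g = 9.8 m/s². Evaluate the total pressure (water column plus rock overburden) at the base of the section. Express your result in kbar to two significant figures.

2.8 kbar

seawater: 1030 kg/m³ × 9.8 m/s² × 6440 m = 6.501×10^7 Pa = 0.6501 kbar
dolomite: 2800 kg/m³ × 9.8 m/s² × 2620 m = 7.189×10^7 Pa = 0.7189 kbar
halite: 2190 kg/m³ × 9.8 m/s² × 1240 m = 2.661×10^7 Pa = 0.2661 kbar
basalt: 2940 kg/m³ × 9.8 m/s² × 4190 m = 1.207×10^8 Pa = 1.207 kbar
Total = 0.6501 + 0.7189 + 0.2661 + 1.207 = 2.8423 kbar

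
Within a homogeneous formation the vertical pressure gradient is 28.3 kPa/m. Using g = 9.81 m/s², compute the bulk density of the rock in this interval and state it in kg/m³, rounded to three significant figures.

2880 kg/m³

ρ = (dP/dz)/g = 28.3 kPa/m / 9.81 m/s² = 28300 Pa/m / 9.81 m/s² = 2884.8 kg/m³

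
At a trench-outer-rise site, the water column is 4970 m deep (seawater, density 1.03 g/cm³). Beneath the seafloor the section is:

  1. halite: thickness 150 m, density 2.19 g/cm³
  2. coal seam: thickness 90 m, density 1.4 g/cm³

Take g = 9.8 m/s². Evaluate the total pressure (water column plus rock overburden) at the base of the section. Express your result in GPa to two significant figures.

0.055 GPa

seawater: 1030 kg/m³ × 9.8 m/s² × 4970 m = 5.017×10^7 Pa = 0.05017 GPa
halite: 2190 kg/m³ × 9.8 m/s² × 150 m = 3.219×10^6 Pa = 3.219×10^-3 GPa
coal seam: 1400 kg/m³ × 9.8 m/s² × 90 m = 1.235×10^6 Pa = 1.235×10^-3 GPa
Total = 0.05017 + 3.219×10^-3 + 1.235×10^-3 = 0.054621 GPa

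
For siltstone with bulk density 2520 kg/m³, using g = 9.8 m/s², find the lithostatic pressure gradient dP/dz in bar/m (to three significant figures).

dP/dz = ρg = 2520 kg/m³ × 9.8 m/s² = 24696 Pa/m
= 24696 Pa/m × (1 bar/m / 1.0000×10^5 Pa/m) = 0.24696 bar/m

0.247 bar/m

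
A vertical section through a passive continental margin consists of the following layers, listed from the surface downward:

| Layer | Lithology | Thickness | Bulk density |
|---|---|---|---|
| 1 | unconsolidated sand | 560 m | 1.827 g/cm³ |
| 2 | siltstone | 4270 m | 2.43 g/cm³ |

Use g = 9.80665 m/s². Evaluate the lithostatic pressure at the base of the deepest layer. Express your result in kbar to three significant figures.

unconsolidated sand: 1827 kg/m³ × 9.80665 m/s² × 560 m = 1.003×10^7 Pa = 0.1003 kbar
siltstone: 2430 kg/m³ × 9.80665 m/s² × 4270 m = 1.018×10^8 Pa = 1.018 kbar
Total = 0.1003 + 1.018 = 1.1179 kbar

1.12 kbar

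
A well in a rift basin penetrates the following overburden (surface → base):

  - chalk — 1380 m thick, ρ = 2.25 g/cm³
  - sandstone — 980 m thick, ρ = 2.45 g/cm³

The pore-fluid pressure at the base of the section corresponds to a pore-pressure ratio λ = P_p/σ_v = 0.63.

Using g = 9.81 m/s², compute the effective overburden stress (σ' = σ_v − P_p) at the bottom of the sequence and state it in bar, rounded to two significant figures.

200 bar

Overburden (lithostatic) stress σ_v:
chalk: 2250 kg/m³ × 9.81 m/s² × 1380 m = 3.046×10^7 Pa = 30.46 MPa
sandstone: 2450 kg/m³ × 9.81 m/s² × 980 m = 2.355×10^7 Pa = 23.55 MPa
Total = 30.46 + 23.55 = 54.014 MPa
Pore pressure P_p = λ·σ_v = 0.63 × 54.01 MPa = 34.03 MPa
Effective stress σ' = σ_v − P_p = 54.01 − 34.03 = 19.985 MPa = 199.85 bar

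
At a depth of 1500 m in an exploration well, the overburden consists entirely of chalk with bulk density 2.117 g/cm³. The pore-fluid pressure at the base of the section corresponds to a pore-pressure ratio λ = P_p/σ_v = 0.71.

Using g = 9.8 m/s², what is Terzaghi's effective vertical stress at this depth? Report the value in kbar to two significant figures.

Overburden (lithostatic) stress σ_v:
chalk: 2117 kg/m³ × 9.8 m/s² × 1500 m = 3.112×10^7 Pa = 31.12 MPa
Pore pressure P_p = λ·σ_v = 0.71 × 31.12 MPa = 22.10 MPa
Effective stress σ' = σ_v − P_p = 31.12 − 22.10 = 9.0248 MPa = 0.090248 kbar

0.090 kbar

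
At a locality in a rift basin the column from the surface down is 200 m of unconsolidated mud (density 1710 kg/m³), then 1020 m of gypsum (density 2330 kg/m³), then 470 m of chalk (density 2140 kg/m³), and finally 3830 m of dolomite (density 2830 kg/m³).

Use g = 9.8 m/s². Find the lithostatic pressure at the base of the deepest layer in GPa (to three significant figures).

0.143 GPa

unconsolidated mud: 1710 kg/m³ × 9.8 m/s² × 200 m = 3.352×10^6 Pa = 3.352×10^-3 GPa
gypsum: 2330 kg/m³ × 9.8 m/s² × 1020 m = 2.329×10^7 Pa = 0.02329 GPa
chalk: 2140 kg/m³ × 9.8 m/s² × 470 m = 9.857×10^6 Pa = 9.857×10^-3 GPa
dolomite: 2830 kg/m³ × 9.8 m/s² × 3830 m = 1.062×10^8 Pa = 0.1062 GPa
Total = 3.352×10^-3 + 0.02329 + 9.857×10^-3 + 0.1062 = 0.14272 GPa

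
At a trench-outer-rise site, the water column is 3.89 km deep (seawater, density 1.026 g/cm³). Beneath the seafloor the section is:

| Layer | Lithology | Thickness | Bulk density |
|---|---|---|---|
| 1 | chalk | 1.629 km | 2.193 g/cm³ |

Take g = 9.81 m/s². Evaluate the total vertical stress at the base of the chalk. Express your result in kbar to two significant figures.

0.74 kbar

seawater: 1026 kg/m³ × 9.81 m/s² × 3890 m = 3.915×10^7 Pa = 0.3915 kbar
chalk: 2193 kg/m³ × 9.81 m/s² × 1629 m = 3.505×10^7 Pa = 0.3505 kbar
Total = 0.3915 + 0.3505 = 0.74198 kbar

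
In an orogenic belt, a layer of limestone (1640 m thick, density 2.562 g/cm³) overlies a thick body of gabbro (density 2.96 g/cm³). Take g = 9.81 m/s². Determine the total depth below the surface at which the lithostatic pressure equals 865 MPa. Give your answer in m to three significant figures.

30000 m

Pressure at base of upper layers: 2562×9.81×1640 = 4.122×10^7 Pa = 41.22 MPa
Remaining pressure to be supplied by gabbro: 8.650×10^8 − 4.122×10^7 = 8.238×10^8 Pa
Additional depth in gabbro = 8.238×10^8 Pa / (2960 kg/m³ × 9.81 m/s²) = 28369 m
Total depth = 1640 m + 28369 m = 30009 m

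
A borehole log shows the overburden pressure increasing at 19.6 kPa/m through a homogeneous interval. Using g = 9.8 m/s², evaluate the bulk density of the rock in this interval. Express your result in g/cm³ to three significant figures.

ρ = (dP/dz)/g = 19.6 kPa/m / 9.8 m/s² = 19600 Pa/m / 9.8 m/s² = 2000.0 kg/m³
= 2.000 g/cm³

2.00 g/cm³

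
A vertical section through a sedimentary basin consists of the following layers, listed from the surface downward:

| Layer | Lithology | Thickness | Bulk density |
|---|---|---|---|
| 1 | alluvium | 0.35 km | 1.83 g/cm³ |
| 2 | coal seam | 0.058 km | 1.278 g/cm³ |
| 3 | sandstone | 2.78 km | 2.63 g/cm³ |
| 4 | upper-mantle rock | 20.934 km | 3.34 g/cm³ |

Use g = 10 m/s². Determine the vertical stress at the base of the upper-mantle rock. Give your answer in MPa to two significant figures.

alluvium: 1830 kg/m³ × 10 m/s² × 350 m = 6.405×10^6 Pa = 6.405 MPa
coal seam: 1278 kg/m³ × 10 m/s² × 58 m = 7.412×10^5 Pa = 0.7412 MPa
sandstone: 2630 kg/m³ × 10 m/s² × 2780 m = 7.311×10^7 Pa = 73.11 MPa
upper-mantle rock: 3340 kg/m³ × 10 m/s² × 20934 m = 6.992×10^8 Pa = 699.2 MPa
Total = 6.405 + 0.7412 + 73.11 + 699.2 = 779.46 MPa

780 MPa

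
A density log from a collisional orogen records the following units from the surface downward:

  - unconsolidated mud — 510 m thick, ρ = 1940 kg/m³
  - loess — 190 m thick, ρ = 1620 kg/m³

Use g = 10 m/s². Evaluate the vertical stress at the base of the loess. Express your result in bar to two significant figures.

unconsolidated mud: 1940 kg/m³ × 10 m/s² × 510 m = 9.894×10^6 Pa = 98.94 bar
loess: 1620 kg/m³ × 10 m/s² × 190 m = 3.078×10^6 Pa = 30.78 bar
Total = 98.94 + 30.78 = 129.72 bar

130 bar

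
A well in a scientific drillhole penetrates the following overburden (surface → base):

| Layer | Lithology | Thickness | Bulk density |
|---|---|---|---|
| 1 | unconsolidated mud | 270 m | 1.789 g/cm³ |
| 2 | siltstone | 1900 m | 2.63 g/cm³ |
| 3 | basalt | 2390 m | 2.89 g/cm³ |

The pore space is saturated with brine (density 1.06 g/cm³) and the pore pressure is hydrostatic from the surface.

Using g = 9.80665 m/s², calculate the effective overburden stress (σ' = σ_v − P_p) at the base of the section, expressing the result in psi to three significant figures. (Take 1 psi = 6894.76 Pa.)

Overburden (lithostatic) stress σ_v:
unconsolidated mud: 1789 kg/m³ × 9.80665 m/s² × 270 m = 4.737×10^6 Pa = 4.737 MPa
siltstone: 2630 kg/m³ × 9.80665 m/s² × 1900 m = 4.900×10^7 Pa = 49.00 MPa
basalt: 2890 kg/m³ × 9.80665 m/s² × 2390 m = 6.774×10^7 Pa = 67.74 MPa
Total = 4.737 + 49.00 + 67.74 = 121.48 MPa
Pore pressure P_p = 1060 kg/m³ × 9.80665 m/s² × 4560 m = 4.740×10^7 Pa = 47.40 MPa
Effective stress σ' = σ_v − P_p = 121.5 − 47.40 = 74.075 MPa = 10744 psi

10700 psi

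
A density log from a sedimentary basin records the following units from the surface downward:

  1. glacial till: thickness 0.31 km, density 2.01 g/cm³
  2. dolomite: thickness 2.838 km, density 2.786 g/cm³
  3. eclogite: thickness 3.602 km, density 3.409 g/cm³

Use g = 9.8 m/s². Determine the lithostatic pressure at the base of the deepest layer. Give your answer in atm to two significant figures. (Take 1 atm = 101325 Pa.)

glacial till: 2010 kg/m³ × 9.8 m/s² × 310 m = 6.106×10^6 Pa = 60.27 atm
dolomite: 2786 kg/m³ × 9.8 m/s² × 2838 m = 7.749×10^7 Pa = 764.7 atm
eclogite: 3409 kg/m³ × 9.8 m/s² × 3602 m = 1.203×10^8 Pa = 1188 atm
Total = 60.27 + 764.7 + 1188 = 2012.6 atm

2000 atm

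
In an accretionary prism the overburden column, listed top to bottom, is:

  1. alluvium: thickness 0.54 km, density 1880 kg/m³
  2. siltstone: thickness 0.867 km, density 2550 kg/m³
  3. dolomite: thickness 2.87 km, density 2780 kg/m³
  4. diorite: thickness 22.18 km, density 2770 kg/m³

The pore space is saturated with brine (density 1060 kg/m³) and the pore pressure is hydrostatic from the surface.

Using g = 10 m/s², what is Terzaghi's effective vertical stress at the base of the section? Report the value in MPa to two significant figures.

450 MPa

Overburden (lithostatic) stress σ_v:
alluvium: 1880 kg/m³ × 10 m/s² × 540 m = 1.015×10^7 Pa = 10.15 MPa
siltstone: 2550 kg/m³ × 10 m/s² × 867 m = 2.211×10^7 Pa = 22.11 MPa
dolomite: 2780 kg/m³ × 10 m/s² × 2870 m = 7.979×10^7 Pa = 79.79 MPa
diorite: 2770 kg/m³ × 10 m/s² × 22180 m = 6.144×10^8 Pa = 614.4 MPa
Total = 10.15 + 22.11 + 79.79 + 614.4 = 726.43 MPa
Pore pressure P_p = 1060 kg/m³ × 10 m/s² × 26457 m = 2.804×10^8 Pa = 280.4 MPa
Effective stress σ' = σ_v − P_p = 726.4 − 280.4 = 445.99 MPa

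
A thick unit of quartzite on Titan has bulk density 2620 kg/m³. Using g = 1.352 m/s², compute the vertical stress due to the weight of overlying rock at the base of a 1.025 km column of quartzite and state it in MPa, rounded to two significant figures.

quartzite: 2620 kg/m³ × 1.352 m/s² × 1025 m = 3.631×10^6 Pa = 3.631 MPa

3.6 MPa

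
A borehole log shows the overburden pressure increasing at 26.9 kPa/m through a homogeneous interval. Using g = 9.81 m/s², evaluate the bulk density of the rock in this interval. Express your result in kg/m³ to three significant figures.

2740 kg/m³

ρ = (dP/dz)/g = 26.9 kPa/m / 9.81 m/s² = 26900 Pa/m / 9.81 m/s² = 2742.1 kg/m³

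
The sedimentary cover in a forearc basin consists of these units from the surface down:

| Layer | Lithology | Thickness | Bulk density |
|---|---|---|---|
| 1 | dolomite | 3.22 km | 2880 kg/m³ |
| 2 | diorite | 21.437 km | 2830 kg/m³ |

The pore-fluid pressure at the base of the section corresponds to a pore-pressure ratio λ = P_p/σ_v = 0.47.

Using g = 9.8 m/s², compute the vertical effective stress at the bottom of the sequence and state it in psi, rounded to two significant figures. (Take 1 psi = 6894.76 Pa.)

53000 psi

Overburden (lithostatic) stress σ_v:
dolomite: 2880 kg/m³ × 9.8 m/s² × 3220 m = 9.088×10^7 Pa = 90.88 MPa
diorite: 2830 kg/m³ × 9.8 m/s² × 21437 m = 5.945×10^8 Pa = 594.5 MPa
Total = 90.88 + 594.5 = 685.42 MPa
Pore pressure P_p = λ·σ_v = 0.47 × 685.4 MPa = 322.1 MPa
Effective stress σ' = σ_v − P_p = 685.4 − 322.1 = 363.27 MPa = 52688 psi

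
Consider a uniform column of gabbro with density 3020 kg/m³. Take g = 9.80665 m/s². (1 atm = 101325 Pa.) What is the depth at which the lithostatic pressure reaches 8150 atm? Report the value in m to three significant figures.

h = P/(ρg) = 8150 atm / (3020 kg/m³ × 9.80665 m/s²) = 8.258×10^8 Pa / 29616 Pa/m = 27883 m

27900 m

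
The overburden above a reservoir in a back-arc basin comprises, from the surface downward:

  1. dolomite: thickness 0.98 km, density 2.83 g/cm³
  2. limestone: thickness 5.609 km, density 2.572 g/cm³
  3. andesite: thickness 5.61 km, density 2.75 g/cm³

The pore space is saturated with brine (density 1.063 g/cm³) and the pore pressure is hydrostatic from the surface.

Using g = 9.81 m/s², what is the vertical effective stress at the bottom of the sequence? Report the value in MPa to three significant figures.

Overburden (lithostatic) stress σ_v:
dolomite: 2830 kg/m³ × 9.81 m/s² × 980 m = 2.721×10^7 Pa = 27.21 MPa
limestone: 2572 kg/m³ × 9.81 m/s² × 5609 m = 1.415×10^8 Pa = 141.5 MPa
andesite: 2750 kg/m³ × 9.81 m/s² × 5610 m = 1.513×10^8 Pa = 151.3 MPa
Total = 27.21 + 141.5 + 151.3 = 320.07 MPa
Pore pressure P_p = 1063 kg/m³ × 9.81 m/s² × 12199 m = 1.272×10^8 Pa = 127.2 MPa
Effective stress σ' = σ_v − P_p = 320.1 − 127.2 = 192.86 MPa

193 MPa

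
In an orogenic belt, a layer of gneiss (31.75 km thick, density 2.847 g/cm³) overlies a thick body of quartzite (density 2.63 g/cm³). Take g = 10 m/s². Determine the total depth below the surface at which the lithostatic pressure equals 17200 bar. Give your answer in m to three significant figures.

Pressure at base of upper layers: 2847×10×31750 = 9.039×10^8 Pa = 9039 bar
Remaining pressure to be supplied by quartzite: 1.720×10^9 − 9.039×10^8 = 8.161×10^8 Pa
Additional depth in quartzite = 8.161×10^8 Pa / (2630 kg/m³ × 10 m/s²) = 31030 m
Total depth = 31750 m + 31030 m = 62780 m

62800 m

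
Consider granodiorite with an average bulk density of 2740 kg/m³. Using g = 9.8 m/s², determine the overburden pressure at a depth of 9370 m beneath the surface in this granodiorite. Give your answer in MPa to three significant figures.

252 MPa

granodiorite: 2740 kg/m³ × 9.8 m/s² × 9370 m = 2.516×10^8 Pa = 251.6 MPa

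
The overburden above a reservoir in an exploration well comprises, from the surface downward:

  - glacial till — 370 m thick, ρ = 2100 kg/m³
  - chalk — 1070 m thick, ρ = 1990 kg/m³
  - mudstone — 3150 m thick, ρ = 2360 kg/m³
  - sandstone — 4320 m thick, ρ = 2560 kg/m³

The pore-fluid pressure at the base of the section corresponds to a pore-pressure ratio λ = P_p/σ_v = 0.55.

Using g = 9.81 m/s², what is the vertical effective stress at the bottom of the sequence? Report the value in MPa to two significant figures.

94 MPa

Overburden (lithostatic) stress σ_v:
glacial till: 2100 kg/m³ × 9.81 m/s² × 370 m = 7.622×10^6 Pa = 7.622 MPa
chalk: 1990 kg/m³ × 9.81 m/s² × 1070 m = 2.089×10^7 Pa = 20.89 MPa
mudstone: 2360 kg/m³ × 9.81 m/s² × 3150 m = 7.293×10^7 Pa = 72.93 MPa
sandstone: 2560 kg/m³ × 9.81 m/s² × 4320 m = 1.085×10^8 Pa = 108.5 MPa
Total = 7.622 + 20.89 + 72.93 + 108.5 = 209.93 MPa
Pore pressure P_p = λ·σ_v = 0.55 × 209.9 MPa = 115.5 MPa
Effective stress σ' = σ_v − P_p = 209.9 − 115.5 = 94.468 MPa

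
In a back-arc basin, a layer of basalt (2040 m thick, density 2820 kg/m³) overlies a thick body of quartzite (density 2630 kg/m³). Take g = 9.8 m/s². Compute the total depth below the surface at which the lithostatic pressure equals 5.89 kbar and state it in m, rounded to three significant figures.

22700 m

Pressure at base of upper layers: 2820×9.8×2040 = 5.638×10^7 Pa = 0.5638 kbar
Remaining pressure to be supplied by quartzite: 5.890×10^8 − 5.638×10^7 = 5.326×10^8 Pa
Additional depth in quartzite = 5.326×10^8 Pa / (2630 kg/m³ × 9.8 m/s²) = 20665 m
Total depth = 2040 m + 20665 m = 22705 m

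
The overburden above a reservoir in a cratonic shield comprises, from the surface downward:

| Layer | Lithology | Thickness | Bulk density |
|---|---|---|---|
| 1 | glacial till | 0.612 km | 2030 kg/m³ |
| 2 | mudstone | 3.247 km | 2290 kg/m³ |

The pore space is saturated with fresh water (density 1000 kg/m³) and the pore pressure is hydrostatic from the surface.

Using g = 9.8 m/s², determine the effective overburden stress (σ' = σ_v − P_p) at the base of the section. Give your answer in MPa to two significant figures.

47 MPa

Overburden (lithostatic) stress σ_v:
glacial till: 2030 kg/m³ × 9.8 m/s² × 612 m = 1.218×10^7 Pa = 12.18 MPa
mudstone: 2290 kg/m³ × 9.8 m/s² × 3247 m = 7.287×10^7 Pa = 72.87 MPa
Total = 12.18 + 72.87 = 85.044 MPa
Pore pressure P_p = 1000 kg/m³ × 9.8 m/s² × 3859 m = 3.782×10^7 Pa = 37.82 MPa
Effective stress σ' = σ_v − P_p = 85.04 − 37.82 = 47.226 MPa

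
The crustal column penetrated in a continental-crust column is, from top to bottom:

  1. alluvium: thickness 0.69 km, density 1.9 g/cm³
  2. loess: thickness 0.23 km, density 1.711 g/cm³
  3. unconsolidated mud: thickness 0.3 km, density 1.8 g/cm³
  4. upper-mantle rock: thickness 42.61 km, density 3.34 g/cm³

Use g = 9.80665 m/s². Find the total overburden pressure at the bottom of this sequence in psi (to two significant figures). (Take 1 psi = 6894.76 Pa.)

alluvium: 1900 kg/m³ × 9.80665 m/s² × 690 m = 1.286×10^7 Pa = 1865 psi
loess: 1711 kg/m³ × 9.80665 m/s² × 230 m = 3.859×10^6 Pa = 559.7 psi
unconsolidated mud: 1800 kg/m³ × 9.80665 m/s² × 300 m = 5.296×10^6 Pa = 768.1 psi
upper-mantle rock: 3340 kg/m³ × 9.80665 m/s² × 42610 m = 1.396×10^9 Pa = 2.024×10^5 psi
Total = 1865 + 559.7 + 768.1 + 2.024×10^5 = 2.0562×10^5 psi

210000 psi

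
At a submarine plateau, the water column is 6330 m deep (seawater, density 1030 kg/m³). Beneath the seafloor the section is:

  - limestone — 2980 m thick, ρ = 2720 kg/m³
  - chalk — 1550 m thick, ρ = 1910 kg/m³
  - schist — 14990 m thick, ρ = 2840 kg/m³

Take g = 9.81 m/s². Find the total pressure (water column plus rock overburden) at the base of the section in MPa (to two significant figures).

590 MPa

seawater: 1030 kg/m³ × 9.81 m/s² × 6330 m = 6.396×10^7 Pa = 63.96 MPa
limestone: 2720 kg/m³ × 9.81 m/s² × 2980 m = 7.952×10^7 Pa = 79.52 MPa
chalk: 1910 kg/m³ × 9.81 m/s² × 1550 m = 2.904×10^7 Pa = 29.04 MPa
schist: 2840 kg/m³ × 9.81 m/s² × 14990 m = 4.176×10^8 Pa = 417.6 MPa
Total = 63.96 + 79.52 + 29.04 + 417.6 = 590.15 MPa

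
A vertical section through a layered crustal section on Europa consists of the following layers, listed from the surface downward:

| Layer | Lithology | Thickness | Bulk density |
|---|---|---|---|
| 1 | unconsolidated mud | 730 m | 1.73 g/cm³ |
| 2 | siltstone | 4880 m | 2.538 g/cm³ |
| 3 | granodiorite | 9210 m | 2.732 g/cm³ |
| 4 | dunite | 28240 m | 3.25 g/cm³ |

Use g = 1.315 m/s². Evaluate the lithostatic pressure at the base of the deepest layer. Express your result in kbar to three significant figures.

1.72 kbar

unconsolidated mud: 1730 kg/m³ × 1.315 m/s² × 730 m = 1.661×10^6 Pa = 0.01661 kbar
siltstone: 2538 kg/m³ × 1.315 m/s² × 4880 m = 1.629×10^7 Pa = 0.1629 kbar
granodiorite: 2732 kg/m³ × 1.315 m/s² × 9210 m = 3.309×10^7 Pa = 0.3309 kbar
dunite: 3250 kg/m³ × 1.315 m/s² × 28240 m = 1.207×10^8 Pa = 1.207 kbar
Total = 0.01661 + 0.1629 + 0.3309 + 1.207 = 1.7173 kbar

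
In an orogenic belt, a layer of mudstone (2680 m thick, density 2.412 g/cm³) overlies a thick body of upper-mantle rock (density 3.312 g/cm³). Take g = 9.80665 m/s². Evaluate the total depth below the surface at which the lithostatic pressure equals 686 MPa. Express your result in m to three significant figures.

21800 m

Pressure at base of upper layers: 2412×9.80665×2680 = 6.339×10^7 Pa = 63.39 MPa
Remaining pressure to be supplied by upper-mantle rock: 6.860×10^8 − 6.339×10^7 = 6.226×10^8 Pa
Additional depth in upper-mantle rock = 6.226×10^8 Pa / (3312 kg/m³ × 9.80665 m/s²) = 19169 m
Total depth = 2680 m + 19169 m = 21849 m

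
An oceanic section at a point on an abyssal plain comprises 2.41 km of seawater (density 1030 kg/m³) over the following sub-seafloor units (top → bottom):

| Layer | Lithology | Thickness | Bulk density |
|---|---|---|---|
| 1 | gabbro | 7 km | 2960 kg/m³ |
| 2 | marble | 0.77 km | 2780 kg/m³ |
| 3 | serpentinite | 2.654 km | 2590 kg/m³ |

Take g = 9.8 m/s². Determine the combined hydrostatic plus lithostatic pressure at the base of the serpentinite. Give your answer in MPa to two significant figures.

seawater: 1030 kg/m³ × 9.8 m/s² × 2410 m = 2.433×10^7 Pa = 24.33 MPa
gabbro: 2960 kg/m³ × 9.8 m/s² × 7000 m = 2.031×10^8 Pa = 203.1 MPa
marble: 2780 kg/m³ × 9.8 m/s² × 770 m = 2.098×10^7 Pa = 20.98 MPa
serpentinite: 2590 kg/m³ × 9.8 m/s² × 2654 m = 6.736×10^7 Pa = 67.36 MPa
Total = 24.33 + 203.1 + 20.98 + 67.36 = 315.72 MPa

320 MPa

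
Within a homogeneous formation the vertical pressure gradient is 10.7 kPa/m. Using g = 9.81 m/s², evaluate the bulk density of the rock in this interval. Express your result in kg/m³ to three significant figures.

ρ = (dP/dz)/g = 10.7 kPa/m / 9.81 m/s² = 10700 Pa/m / 9.81 m/s² = 1090.7 kg/m³

1090 kg/m³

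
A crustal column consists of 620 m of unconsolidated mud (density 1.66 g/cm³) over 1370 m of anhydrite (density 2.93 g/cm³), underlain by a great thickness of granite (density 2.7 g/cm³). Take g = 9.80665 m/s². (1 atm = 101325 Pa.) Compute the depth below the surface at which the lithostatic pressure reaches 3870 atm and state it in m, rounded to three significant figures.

14900 m

Pressure at base of upper layers: 1660×9.80665×620 + 2930×9.80665×1370 = 4.946×10^7 Pa = 488.1 atm
Remaining pressure to be supplied by granite: 3.921×10^8 − 4.946×10^7 = 3.427×10^8 Pa
Additional depth in granite = 3.427×10^8 Pa / (2700 kg/m³ × 9.80665 m/s²) = 12942 m
Total depth = 1990 m + 12942 m = 14932 m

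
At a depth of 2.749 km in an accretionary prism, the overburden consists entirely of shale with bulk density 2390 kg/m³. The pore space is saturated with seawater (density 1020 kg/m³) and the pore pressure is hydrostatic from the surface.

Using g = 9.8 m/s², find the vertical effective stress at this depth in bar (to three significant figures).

369 bar

Overburden (lithostatic) stress σ_v:
shale: 2390 kg/m³ × 9.8 m/s² × 2749 m = 6.439×10^7 Pa = 64.39 MPa
Pore pressure P_p = 1020 kg/m³ × 9.8 m/s² × 2749 m = 2.748×10^7 Pa = 27.48 MPa
Effective stress σ' = σ_v − P_p = 64.39 − 27.48 = 36.908 MPa = 369.08 bar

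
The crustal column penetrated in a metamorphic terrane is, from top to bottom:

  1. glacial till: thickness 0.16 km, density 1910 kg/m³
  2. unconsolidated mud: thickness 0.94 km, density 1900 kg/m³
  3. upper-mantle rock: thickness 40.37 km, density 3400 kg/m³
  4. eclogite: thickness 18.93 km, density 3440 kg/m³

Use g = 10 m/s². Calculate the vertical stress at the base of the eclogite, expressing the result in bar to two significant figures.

glacial till: 1910 kg/m³ × 10 m/s² × 160 m = 3.056×10^6 Pa = 30.56 bar
unconsolidated mud: 1900 kg/m³ × 10 m/s² × 940 m = 1.786×10^7 Pa = 178.6 bar
upper-mantle rock: 3400 kg/m³ × 10 m/s² × 40370 m = 1.373×10^9 Pa = 13726 bar
eclogite: 3440 kg/m³ × 10 m/s² × 18930 m = 6.512×10^8 Pa = 6512 bar
Total = 30.56 + 178.6 + 13726 + 6512 = 20447 bar

20000 bar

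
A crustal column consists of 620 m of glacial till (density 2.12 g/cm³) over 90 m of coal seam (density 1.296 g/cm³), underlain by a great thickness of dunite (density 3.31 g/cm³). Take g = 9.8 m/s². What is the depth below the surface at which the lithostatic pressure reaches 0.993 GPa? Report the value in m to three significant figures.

Pressure at base of upper layers: 2120×9.8×620 + 1296×9.8×90 = 1.402×10^7 Pa = 0.01402 GPa
Remaining pressure to be supplied by dunite: 9.930×10^8 − 1.402×10^7 = 9.790×10^8 Pa
Additional depth in dunite = 9.790×10^8 Pa / (3310 kg/m³ × 9.8 m/s²) = 30180 m
Total depth = 710 m + 30180 m = 30890 m

30900 m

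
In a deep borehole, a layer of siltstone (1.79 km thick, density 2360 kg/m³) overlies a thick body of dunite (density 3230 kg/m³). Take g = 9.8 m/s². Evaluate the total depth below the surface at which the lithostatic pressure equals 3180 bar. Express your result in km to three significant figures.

10.5 km

Pressure at base of upper layers: 2360×9.8×1790 = 4.140×10^7 Pa = 414.0 bar
Remaining pressure to be supplied by dunite: 3.180×10^8 − 4.140×10^7 = 2.766×10^8 Pa
Additional depth in dunite = 2.766×10^8 Pa / (3230 kg/m³ × 9.8 m/s²) = 8738.3 m
Total depth = 1790 m + 8738.3 m = 10528 m
= 10.528 km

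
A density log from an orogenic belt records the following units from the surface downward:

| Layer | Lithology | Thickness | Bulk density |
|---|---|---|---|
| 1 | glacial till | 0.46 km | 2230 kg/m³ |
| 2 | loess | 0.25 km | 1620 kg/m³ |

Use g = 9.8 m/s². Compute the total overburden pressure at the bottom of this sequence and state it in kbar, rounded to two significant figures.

0.14 kbar

glacial till: 2230 kg/m³ × 9.8 m/s² × 460 m = 1.005×10^7 Pa = 0.1005 kbar
loess: 1620 kg/m³ × 9.8 m/s² × 250 m = 3.969×10^6 Pa = 0.03969 kbar
Total = 0.1005 + 0.03969 = 0.14022 kbar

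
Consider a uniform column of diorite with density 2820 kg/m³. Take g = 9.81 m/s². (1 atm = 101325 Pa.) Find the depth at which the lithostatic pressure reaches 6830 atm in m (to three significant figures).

h = P/(ρg) = 6830 atm / (2820 kg/m³ × 9.81 m/s²) = 6.920×10^8 Pa / 27664 Pa/m = 25016 m

25000 m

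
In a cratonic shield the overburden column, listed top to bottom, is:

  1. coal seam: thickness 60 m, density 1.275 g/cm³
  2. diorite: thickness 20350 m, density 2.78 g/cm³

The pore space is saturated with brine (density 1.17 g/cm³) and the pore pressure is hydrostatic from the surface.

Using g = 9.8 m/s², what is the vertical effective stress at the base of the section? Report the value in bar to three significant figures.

3210 bar

Overburden (lithostatic) stress σ_v:
coal seam: 1275 kg/m³ × 9.8 m/s² × 60 m = 7.497×10^5 Pa = 0.7497 MPa
diorite: 2780 kg/m³ × 9.8 m/s² × 20350 m = 5.544×10^8 Pa = 554.4 MPa
Total = 0.7497 + 554.4 = 555.17 MPa
Pore pressure P_p = 1170 kg/m³ × 9.8 m/s² × 20410 m = 2.340×10^8 Pa = 234.0 MPa
Effective stress σ' = σ_v − P_p = 555.2 − 234.0 = 321.14 MPa = 3211.4 bar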